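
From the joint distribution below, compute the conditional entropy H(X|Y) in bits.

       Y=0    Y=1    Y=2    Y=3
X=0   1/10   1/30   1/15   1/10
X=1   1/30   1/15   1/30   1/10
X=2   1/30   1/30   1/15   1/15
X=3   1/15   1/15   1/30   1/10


H(X|Y) = Σ_y p(y) H(X|Y=y)
  p(Y=0) = 7/30, H(X|Y=0) = 1.8424
  p(Y=1) = 1/5, H(X|Y=1) = 1.9183
  p(Y=2) = 1/5, H(X|Y=2) = 1.9183
  p(Y=3) = 11/30, H(X|Y=3) = 1.9808
H(X|Y) = 0.2333×1.8424 + 0.2000×1.9183 + 0.2000×1.9183 + 0.3667×1.9808 = 1.9235 bits


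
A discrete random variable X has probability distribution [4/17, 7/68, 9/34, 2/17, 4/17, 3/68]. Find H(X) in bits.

H(X) = -Σ p(x) log₂ p(x)
  -4/17 × log₂(4/17) = 0.4912
  -7/68 × log₂(7/68) = 0.3377
  -9/34 × log₂(9/34) = 0.5076
  -2/17 × log₂(2/17) = 0.3632
  -4/17 × log₂(4/17) = 0.4912
  -3/68 × log₂(3/68) = 0.1986
H(X) = 2.3894 bits


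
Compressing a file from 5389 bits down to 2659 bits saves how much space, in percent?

Space savings = (1 - Compressed/Original) × 100%
= (1 - 2659/5389) × 100%
= 50.66%


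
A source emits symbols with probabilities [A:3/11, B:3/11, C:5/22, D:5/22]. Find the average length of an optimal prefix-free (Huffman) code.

Huffman tree construction:
Combine smallest probabilities repeatedly
Resulting codes:
  A: 10 (length 2)
  B: 11 (length 2)
  C: 00 (length 2)
  D: 01 (length 2)
Average length = Σ p(s) × length(s) = 2.0000 bits


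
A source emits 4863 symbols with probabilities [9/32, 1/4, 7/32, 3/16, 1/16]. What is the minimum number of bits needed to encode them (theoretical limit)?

Entropy H = 2.1972 bits/symbol
Minimum bits = H × n = 2.1972 × 4863
= 10684.83 bits


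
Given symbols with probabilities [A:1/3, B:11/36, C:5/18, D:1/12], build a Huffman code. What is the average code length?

Huffman tree construction:
Combine smallest probabilities repeatedly
Resulting codes:
  A: 11 (length 2)
  B: 10 (length 2)
  C: 01 (length 2)
  D: 00 (length 2)
Average length = Σ p(s) × length(s) = 2.0000 bits


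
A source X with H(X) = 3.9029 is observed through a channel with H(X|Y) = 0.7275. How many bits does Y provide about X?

I(X;Y) = H(X) - H(X|Y)
I(X;Y) = 3.9029 - 0.7275 = 3.1754 bits


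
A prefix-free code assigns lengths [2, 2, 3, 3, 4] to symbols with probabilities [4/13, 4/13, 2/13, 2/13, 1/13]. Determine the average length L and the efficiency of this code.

Average length L = Σ p_i × l_i = 2.4615 bits
Entropy H = 2.1620 bits
Efficiency η = H/L × 100% = 87.83%


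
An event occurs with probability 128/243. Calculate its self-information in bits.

Information content I(x) = -log₂(p(x))
I = -log₂(128/243) = -log₂(0.5267)
I = 0.9248 bits


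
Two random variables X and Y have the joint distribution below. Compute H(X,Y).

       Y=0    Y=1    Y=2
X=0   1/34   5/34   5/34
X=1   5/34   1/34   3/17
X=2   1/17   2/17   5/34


H(X,Y) = -Σ p(x,y) log₂ p(x,y)
  p(0,0)=1/34: -0.0294 × log₂(0.0294) = 0.1496
  p(0,1)=5/34: -0.1471 × log₂(0.1471) = 0.4067
  p(0,2)=5/34: -0.1471 × log₂(0.1471) = 0.4067
  p(1,0)=5/34: -0.1471 × log₂(0.1471) = 0.4067
  p(1,1)=1/34: -0.0294 × log₂(0.0294) = 0.1496
  p(1,2)=3/17: -0.1765 × log₂(0.1765) = 0.4416
  p(2,0)=1/17: -0.0588 × log₂(0.0588) = 0.2404
  p(2,1)=2/17: -0.1176 × log₂(0.1176) = 0.3632
  p(2,2)=5/34: -0.1471 × log₂(0.1471) = 0.4067
H(X,Y) = 2.9713 bits


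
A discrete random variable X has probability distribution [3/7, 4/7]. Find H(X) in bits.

H(X) = -Σ p(x) log₂ p(x)
  -3/7 × log₂(3/7) = 0.5239
  -4/7 × log₂(4/7) = 0.4613
H(X) = 0.9852 bits


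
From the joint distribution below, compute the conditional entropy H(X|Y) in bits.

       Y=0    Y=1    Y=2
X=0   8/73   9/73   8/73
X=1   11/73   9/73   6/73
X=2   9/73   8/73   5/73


H(X|Y) = Σ_y p(y) H(X|Y=y)
  p(Y=0) = 28/73, H(X|Y=0) = 1.5722
  p(Y=1) = 26/73, H(X|Y=1) = 1.5828
  p(Y=2) = 19/73, H(X|Y=2) = 1.5574
H(X|Y) = 0.3836×1.5722 + 0.3562×1.5828 + 0.2603×1.5574 = 1.5721 bits


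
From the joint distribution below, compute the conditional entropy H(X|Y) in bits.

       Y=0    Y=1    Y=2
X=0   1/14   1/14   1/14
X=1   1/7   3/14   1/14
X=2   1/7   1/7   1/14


H(X|Y) = Σ_y p(y) H(X|Y=y)
  p(Y=0) = 5/14, H(X|Y=0) = 1.5219
  p(Y=1) = 3/7, H(X|Y=1) = 1.4591
  p(Y=2) = 3/14, H(X|Y=2) = 1.5850
H(X|Y) = 0.3571×1.5219 + 0.4286×1.4591 + 0.2143×1.5850 = 1.5085 bits


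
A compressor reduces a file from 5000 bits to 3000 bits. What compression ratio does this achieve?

Compression ratio = Original / Compressed
= 5000 / 3000 = 1.67:1


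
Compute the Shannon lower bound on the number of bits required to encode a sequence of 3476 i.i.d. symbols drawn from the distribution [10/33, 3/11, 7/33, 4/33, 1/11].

Entropy H = 2.1912 bits/symbol
Minimum bits = H × n = 2.1912 × 3476
= 7616.66 bits


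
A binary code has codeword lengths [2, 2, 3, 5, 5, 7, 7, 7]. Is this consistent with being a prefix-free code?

Kraft inequality: Σ 2^(-l_i) ≤ 1 for prefix-free code
Calculating: 2^(-2) + 2^(-2) + 2^(-3) + 2^(-5) + 2^(-5) + 2^(-7) + 2^(-7) + 2^(-7)
= 0.25 + 0.25 + 0.125 + 0.03125 + 0.03125 + 0.0078125 + 0.0078125 + 0.0078125
= 0.7109
Since 0.7109 ≤ 1, prefix-free code exists


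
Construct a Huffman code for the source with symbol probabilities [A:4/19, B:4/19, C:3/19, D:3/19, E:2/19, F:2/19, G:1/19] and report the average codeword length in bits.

Huffman tree construction:
Combine smallest probabilities repeatedly
Resulting codes:
  A: 00 (length 2)
  B: 01 (length 2)
  C: 101 (length 3)
  D: 110 (length 3)
  E: 1111 (length 4)
  F: 100 (length 3)
  G: 1110 (length 4)
Average length = Σ p(s) × length(s) = 2.7368 bits


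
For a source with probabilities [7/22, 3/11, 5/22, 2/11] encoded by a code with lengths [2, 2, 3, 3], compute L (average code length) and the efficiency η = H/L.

Average length L = Σ p_i × l_i = 2.4091 bits
Entropy H = 1.9698 bits
Efficiency η = H/L × 100% = 81.77%


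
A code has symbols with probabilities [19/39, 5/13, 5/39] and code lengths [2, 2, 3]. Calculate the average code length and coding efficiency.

Average length L = Σ p_i × l_i = 2.1282 bits
Entropy H = 1.4156 bits
Efficiency η = H/L × 100% = 66.51%


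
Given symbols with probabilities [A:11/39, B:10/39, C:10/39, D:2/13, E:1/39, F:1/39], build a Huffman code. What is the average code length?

Huffman tree construction:
Combine smallest probabilities repeatedly
Resulting codes:
  A: 11 (length 2)
  B: 01 (length 2)
  C: 10 (length 2)
  D: 001 (length 3)
  E: 0000 (length 4)
  F: 0001 (length 4)
Average length = Σ p(s) × length(s) = 2.2564 bits


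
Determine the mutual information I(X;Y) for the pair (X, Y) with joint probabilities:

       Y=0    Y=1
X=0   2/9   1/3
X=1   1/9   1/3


H(X) = 0.9911, H(Y) = 0.9183, H(X,Y) = 1.8911
I(X;Y) = H(X) + H(Y) - H(X,Y) = 0.0183 bits


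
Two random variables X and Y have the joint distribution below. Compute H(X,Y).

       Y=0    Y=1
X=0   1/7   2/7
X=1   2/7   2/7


H(X,Y) = -Σ p(x,y) log₂ p(x,y)
  p(0,0)=1/7: -0.1429 × log₂(0.1429) = 0.4011
  p(0,1)=2/7: -0.2857 × log₂(0.2857) = 0.5164
  p(1,0)=2/7: -0.2857 × log₂(0.2857) = 0.5164
  p(1,1)=2/7: -0.2857 × log₂(0.2857) = 0.5164
H(X,Y) = 1.9502 bits


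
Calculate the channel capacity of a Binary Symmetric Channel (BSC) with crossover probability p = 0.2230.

For BSC with error probability p:
C = 1 - H(p) where H(p) is binary entropy
H(0.2230) = -0.2230 × log₂(0.2230) - 0.7770 × log₂(0.7770)
H(p) = 0.7656
C = 1 - 0.7656 = 0.2344 bits/use


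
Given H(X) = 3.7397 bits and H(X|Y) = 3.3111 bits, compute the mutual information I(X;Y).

I(X;Y) = H(X) - H(X|Y)
I(X;Y) = 3.7397 - 3.3111 = 0.4286 bits


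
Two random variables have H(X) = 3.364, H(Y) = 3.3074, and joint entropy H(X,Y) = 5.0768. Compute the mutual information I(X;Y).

I(X;Y) = H(X) + H(Y) - H(X,Y)
I(X;Y) = 3.364 + 3.3074 - 5.0768 = 1.5946 bits


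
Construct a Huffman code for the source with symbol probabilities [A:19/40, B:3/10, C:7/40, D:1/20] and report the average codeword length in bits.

Huffman tree construction:
Combine smallest probabilities repeatedly
Resulting codes:
  A: 0 (length 1)
  B: 11 (length 2)
  C: 101 (length 3)
  D: 100 (length 3)
Average length = Σ p(s) × length(s) = 1.7500 bits


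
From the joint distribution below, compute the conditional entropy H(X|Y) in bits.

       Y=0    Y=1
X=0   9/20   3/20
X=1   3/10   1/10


H(X|Y) = Σ_y p(y) H(X|Y=y)
  p(Y=0) = 3/4, H(X|Y=0) = 0.9710
  p(Y=1) = 1/4, H(X|Y=1) = 0.9710
H(X|Y) = 0.7500×0.9710 + 0.2500×0.9710 = 0.9710 bits


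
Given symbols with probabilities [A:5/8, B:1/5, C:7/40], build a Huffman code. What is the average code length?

Huffman tree construction:
Combine smallest probabilities repeatedly
Resulting codes:
  A: 1 (length 1)
  B: 01 (length 2)
  C: 00 (length 2)
Average length = Σ p(s) × length(s) = 1.3750 bits


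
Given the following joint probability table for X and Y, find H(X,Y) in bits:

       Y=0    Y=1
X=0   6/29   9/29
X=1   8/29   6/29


H(X,Y) = -Σ p(x,y) log₂ p(x,y)
  p(0,0)=6/29: -0.2069 × log₂(0.2069) = 0.4703
  p(0,1)=9/29: -0.3103 × log₂(0.3103) = 0.5239
  p(1,0)=8/29: -0.2759 × log₂(0.2759) = 0.5125
  p(1,1)=6/29: -0.2069 × log₂(0.2069) = 0.4703
H(X,Y) = 1.9770 bits


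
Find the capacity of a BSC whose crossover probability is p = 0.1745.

For BSC with error probability p:
C = 1 - H(p) where H(p) is binary entropy
H(0.1745) = -0.1745 × log₂(0.1745) - 0.8255 × log₂(0.8255)
H(p) = 0.6679
C = 1 - 0.6679 = 0.3321 bits/use


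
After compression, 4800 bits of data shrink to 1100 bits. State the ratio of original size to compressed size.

Compression ratio = Original / Compressed
= 4800 / 1100 = 4.36:1


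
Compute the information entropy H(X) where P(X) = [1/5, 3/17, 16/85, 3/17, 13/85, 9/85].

H(X) = -Σ p(x) log₂ p(x)
  -1/5 × log₂(1/5) = 0.4644
  -3/17 × log₂(3/17) = 0.4416
  -16/85 × log₂(16/85) = 0.4535
  -3/17 × log₂(3/17) = 0.4416
  -13/85 × log₂(13/85) = 0.4143
  -9/85 × log₂(9/85) = 0.3430
H(X) = 2.5585 bits


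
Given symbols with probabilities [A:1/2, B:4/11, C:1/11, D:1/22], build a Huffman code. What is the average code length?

Huffman tree construction:
Combine smallest probabilities repeatedly
Resulting codes:
  A: 0 (length 1)
  B: 11 (length 2)
  C: 101 (length 3)
  D: 100 (length 3)
Average length = Σ p(s) × length(s) = 1.6364 bits


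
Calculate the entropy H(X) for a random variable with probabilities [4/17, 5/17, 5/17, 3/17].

H(X) = -Σ p(x) log₂ p(x)
  -4/17 × log₂(4/17) = 0.4912
  -5/17 × log₂(5/17) = 0.5193
  -5/17 × log₂(5/17) = 0.5193
  -3/17 × log₂(3/17) = 0.4416
H(X) = 1.9713 bits


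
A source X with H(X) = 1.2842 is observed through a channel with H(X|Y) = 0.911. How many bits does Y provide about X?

I(X;Y) = H(X) - H(X|Y)
I(X;Y) = 1.2842 - 0.911 = 0.3732 bits


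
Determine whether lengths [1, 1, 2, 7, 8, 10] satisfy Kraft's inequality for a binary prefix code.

Kraft inequality: Σ 2^(-l_i) ≤ 1 for prefix-free code
Calculating: 2^(-1) + 2^(-1) + 2^(-2) + 2^(-7) + 2^(-8) + 2^(-10)
= 0.5 + 0.5 + 0.25 + 0.0078125 + 0.00390625 + 0.0009765625
= 1.2627
Since 1.2627 > 1, prefix-free code does not exist


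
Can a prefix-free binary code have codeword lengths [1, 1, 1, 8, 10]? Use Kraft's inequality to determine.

Kraft inequality: Σ 2^(-l_i) ≤ 1 for prefix-free code
Calculating: 2^(-1) + 2^(-1) + 2^(-1) + 2^(-8) + 2^(-10)
= 0.5 + 0.5 + 0.5 + 0.00390625 + 0.0009765625
= 1.5049
Since 1.5049 > 1, prefix-free code does not exist


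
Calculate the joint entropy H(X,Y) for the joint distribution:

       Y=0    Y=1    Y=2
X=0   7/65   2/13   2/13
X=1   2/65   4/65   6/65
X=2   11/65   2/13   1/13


H(X,Y) = -Σ p(x,y) log₂ p(x,y)
  p(0,0)=7/65: -0.1077 × log₂(0.1077) = 0.3462
  p(0,1)=2/13: -0.1538 × log₂(0.1538) = 0.4155
  p(0,2)=2/13: -0.1538 × log₂(0.1538) = 0.4155
  p(1,0)=2/65: -0.0308 × log₂(0.0308) = 0.1545
  p(1,1)=4/65: -0.0615 × log₂(0.0615) = 0.2475
  p(1,2)=6/65: -0.0923 × log₂(0.0923) = 0.3173
  p(2,0)=11/65: -0.1692 × log₂(0.1692) = 0.4337
  p(2,1)=2/13: -0.1538 × log₂(0.1538) = 0.4155
  p(2,2)=1/13: -0.0769 × log₂(0.0769) = 0.2846
H(X,Y) = 3.0303 bits


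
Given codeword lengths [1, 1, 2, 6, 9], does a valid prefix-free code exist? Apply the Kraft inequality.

Kraft inequality: Σ 2^(-l_i) ≤ 1 for prefix-free code
Calculating: 2^(-1) + 2^(-1) + 2^(-2) + 2^(-6) + 2^(-9)
= 0.5 + 0.5 + 0.25 + 0.015625 + 0.001953125
= 1.2676
Since 1.2676 > 1, prefix-free code does not exist


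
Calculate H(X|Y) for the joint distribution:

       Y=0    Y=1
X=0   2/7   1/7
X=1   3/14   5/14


H(X|Y) = Σ_y p(y) H(X|Y=y)
  p(Y=0) = 1/2, H(X|Y=0) = 0.9852
  p(Y=1) = 1/2, H(X|Y=1) = 0.8631
H(X|Y) = 0.5000×0.9852 + 0.5000×0.8631 = 0.9242 bits


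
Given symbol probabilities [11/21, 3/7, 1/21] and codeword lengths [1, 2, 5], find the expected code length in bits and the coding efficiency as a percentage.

Average length L = Σ p_i × l_i = 1.6190 bits
Entropy H = 1.2217 bits
Efficiency η = H/L × 100% = 75.46%


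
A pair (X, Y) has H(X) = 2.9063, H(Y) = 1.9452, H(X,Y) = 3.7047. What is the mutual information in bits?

I(X;Y) = H(X) + H(Y) - H(X,Y)
I(X;Y) = 2.9063 + 1.9452 - 3.7047 = 1.1468 bits


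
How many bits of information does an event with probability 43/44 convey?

Information content I(x) = -log₂(p(x))
I = -log₂(43/44) = -log₂(0.9773)
I = 0.0332 bits


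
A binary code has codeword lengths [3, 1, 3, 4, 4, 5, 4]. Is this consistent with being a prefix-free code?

Kraft inequality: Σ 2^(-l_i) ≤ 1 for prefix-free code
Calculating: 2^(-3) + 2^(-1) + 2^(-3) + 2^(-4) + 2^(-4) + 2^(-5) + 2^(-4)
= 0.125 + 0.5 + 0.125 + 0.0625 + 0.0625 + 0.03125 + 0.0625
= 0.9688
Since 0.9688 ≤ 1, prefix-free code exists


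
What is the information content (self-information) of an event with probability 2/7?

Information content I(x) = -log₂(p(x))
I = -log₂(2/7) = -log₂(0.2857)
I = 1.8074 bits


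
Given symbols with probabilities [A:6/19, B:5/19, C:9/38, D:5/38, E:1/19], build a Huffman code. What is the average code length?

Huffman tree construction:
Combine smallest probabilities repeatedly
Resulting codes:
  A: 11 (length 2)
  B: 10 (length 2)
  C: 01 (length 2)
  D: 001 (length 3)
  E: 000 (length 3)
Average length = Σ p(s) × length(s) = 2.1842 bits


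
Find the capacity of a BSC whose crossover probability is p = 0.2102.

For BSC with error probability p:
C = 1 - H(p) where H(p) is binary entropy
H(0.2102) = -0.2102 × log₂(0.2102) - 0.7898 × log₂(0.7898)
H(p) = 0.7419
C = 1 - 0.7419 = 0.2581 bits/use


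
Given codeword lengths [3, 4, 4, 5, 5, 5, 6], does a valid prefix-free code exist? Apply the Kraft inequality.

Kraft inequality: Σ 2^(-l_i) ≤ 1 for prefix-free code
Calculating: 2^(-3) + 2^(-4) + 2^(-4) + 2^(-5) + 2^(-5) + 2^(-5) + 2^(-6)
= 0.125 + 0.0625 + 0.0625 + 0.03125 + 0.03125 + 0.03125 + 0.015625
= 0.3594
Since 0.3594 ≤ 1, prefix-free code exists


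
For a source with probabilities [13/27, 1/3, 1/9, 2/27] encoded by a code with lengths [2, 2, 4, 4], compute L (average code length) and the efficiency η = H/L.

Average length L = Σ p_i × l_i = 2.3704 bits
Entropy H = 1.6664 bits
Efficiency η = H/L × 100% = 70.30%


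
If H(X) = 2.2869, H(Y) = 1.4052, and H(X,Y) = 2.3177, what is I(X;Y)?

I(X;Y) = H(X) + H(Y) - H(X,Y)
I(X;Y) = 2.2869 + 1.4052 - 2.3177 = 1.3744 bits


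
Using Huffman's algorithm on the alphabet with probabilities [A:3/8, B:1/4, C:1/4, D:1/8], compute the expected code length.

Huffman tree construction:
Combine smallest probabilities repeatedly
Resulting codes:
  A: 11 (length 2)
  B: 01 (length 2)
  C: 10 (length 2)
  D: 00 (length 2)
Average length = Σ p(s) × length(s) = 2.0000 bits


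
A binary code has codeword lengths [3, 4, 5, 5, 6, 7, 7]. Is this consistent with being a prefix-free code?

Kraft inequality: Σ 2^(-l_i) ≤ 1 for prefix-free code
Calculating: 2^(-3) + 2^(-4) + 2^(-5) + 2^(-5) + 2^(-6) + 2^(-7) + 2^(-7)
= 0.125 + 0.0625 + 0.03125 + 0.03125 + 0.015625 + 0.0078125 + 0.0078125
= 0.2812
Since 0.2812 ≤ 1, prefix-free code exists


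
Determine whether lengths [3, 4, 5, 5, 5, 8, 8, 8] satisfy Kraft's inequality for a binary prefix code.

Kraft inequality: Σ 2^(-l_i) ≤ 1 for prefix-free code
Calculating: 2^(-3) + 2^(-4) + 2^(-5) + 2^(-5) + 2^(-5) + 2^(-8) + 2^(-8) + 2^(-8)
= 0.125 + 0.0625 + 0.03125 + 0.03125 + 0.03125 + 0.00390625 + 0.00390625 + 0.00390625
= 0.2930
Since 0.2930 ≤ 1, prefix-free code exists


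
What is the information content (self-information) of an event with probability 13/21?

Information content I(x) = -log₂(p(x))
I = -log₂(13/21) = -log₂(0.6190)
I = 0.6919 bits


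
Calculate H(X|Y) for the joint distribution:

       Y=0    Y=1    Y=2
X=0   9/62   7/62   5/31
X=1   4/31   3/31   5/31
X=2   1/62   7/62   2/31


H(X|Y) = Σ_y p(y) H(X|Y=y)
  p(Y=0) = 9/31, H(X|Y=0) = 1.2516
  p(Y=1) = 10/31, H(X|Y=1) = 1.5813
  p(Y=2) = 12/31, H(X|Y=2) = 1.4834
H(X|Y) = 0.2903×1.2516 + 0.3226×1.5813 + 0.3871×1.4834 = 1.4477 bits


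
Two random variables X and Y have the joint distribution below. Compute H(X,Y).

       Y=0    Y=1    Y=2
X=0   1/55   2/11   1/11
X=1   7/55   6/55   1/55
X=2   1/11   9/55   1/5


H(X,Y) = -Σ p(x,y) log₂ p(x,y)
  p(0,0)=1/55: -0.0182 × log₂(0.0182) = 0.1051
  p(0,1)=2/11: -0.1818 × log₂(0.1818) = 0.4472
  p(0,2)=1/11: -0.0909 × log₂(0.0909) = 0.3145
  p(1,0)=7/55: -0.1273 × log₂(0.1273) = 0.3785
  p(1,1)=6/55: -0.1091 × log₂(0.1091) = 0.3487
  p(1,2)=1/55: -0.0182 × log₂(0.0182) = 0.1051
  p(2,0)=1/11: -0.0909 × log₂(0.0909) = 0.3145
  p(2,1)=9/55: -0.1636 × log₂(0.1636) = 0.4273
  p(2,2)=1/5: -0.2000 × log₂(0.2000) = 0.4644
H(X,Y) = 2.9053 bits


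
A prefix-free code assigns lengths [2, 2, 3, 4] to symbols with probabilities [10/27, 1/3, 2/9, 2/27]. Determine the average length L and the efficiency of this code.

Average length L = Σ p_i × l_i = 2.3704 bits
Entropy H = 1.8194 bits
Efficiency η = H/L × 100% = 76.76%


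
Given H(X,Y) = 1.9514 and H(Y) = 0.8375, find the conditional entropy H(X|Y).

Chain rule: H(X,Y) = H(X|Y) + H(Y)
H(X|Y) = H(X,Y) - H(Y) = 1.9514 - 0.8375 = 1.1139 bits


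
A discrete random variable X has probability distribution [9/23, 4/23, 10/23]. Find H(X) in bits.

H(X) = -Σ p(x) log₂ p(x)
  -9/23 × log₂(9/23) = 0.5297
  -4/23 × log₂(4/23) = 0.4389
  -10/23 × log₂(10/23) = 0.5224
H(X) = 1.4910 bits


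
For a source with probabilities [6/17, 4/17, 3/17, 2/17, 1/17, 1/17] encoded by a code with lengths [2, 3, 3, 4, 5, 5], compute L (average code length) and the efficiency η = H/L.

Average length L = Σ p_i × l_i = 3.0000 bits
Entropy H = 2.3072 bits
Efficiency η = H/L × 100% = 76.91%


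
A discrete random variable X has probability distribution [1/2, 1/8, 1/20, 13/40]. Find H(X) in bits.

H(X) = -Σ p(x) log₂ p(x)
  -1/2 × log₂(1/2) = 0.5000
  -1/8 × log₂(1/8) = 0.3750
  -1/20 × log₂(1/20) = 0.2161
  -13/40 × log₂(13/40) = 0.5270
H(X) = 1.6181 bits


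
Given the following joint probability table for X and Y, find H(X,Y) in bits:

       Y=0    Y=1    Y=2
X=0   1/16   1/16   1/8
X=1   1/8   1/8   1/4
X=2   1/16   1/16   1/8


H(X,Y) = -Σ p(x,y) log₂ p(x,y)
  p(0,0)=1/16: -0.0625 × log₂(0.0625) = 0.2500
  p(0,1)=1/16: -0.0625 × log₂(0.0625) = 0.2500
  p(0,2)=1/8: -0.1250 × log₂(0.1250) = 0.3750
  p(1,0)=1/8: -0.1250 × log₂(0.1250) = 0.3750
  p(1,1)=1/8: -0.1250 × log₂(0.1250) = 0.3750
  p(1,2)=1/4: -0.2500 × log₂(0.2500) = 0.5000
  p(2,0)=1/16: -0.0625 × log₂(0.0625) = 0.2500
  p(2,1)=1/16: -0.0625 × log₂(0.0625) = 0.2500
  p(2,2)=1/8: -0.1250 × log₂(0.1250) = 0.3750
H(X,Y) = 3.0000 bits


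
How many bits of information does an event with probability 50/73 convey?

Information content I(x) = -log₂(p(x))
I = -log₂(50/73) = -log₂(0.6849)
I = 0.5460 bits


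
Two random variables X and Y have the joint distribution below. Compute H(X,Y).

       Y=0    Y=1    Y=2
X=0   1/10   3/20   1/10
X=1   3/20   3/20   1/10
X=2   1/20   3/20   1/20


H(X,Y) = -Σ p(x,y) log₂ p(x,y)
  p(0,0)=1/10: -0.1000 × log₂(0.1000) = 0.3322
  p(0,1)=3/20: -0.1500 × log₂(0.1500) = 0.4105
  p(0,2)=1/10: -0.1000 × log₂(0.1000) = 0.3322
  p(1,0)=3/20: -0.1500 × log₂(0.1500) = 0.4105
  p(1,1)=3/20: -0.1500 × log₂(0.1500) = 0.4105
  p(1,2)=1/10: -0.1000 × log₂(0.1000) = 0.3322
  p(2,0)=1/20: -0.0500 × log₂(0.0500) = 0.2161
  p(2,1)=3/20: -0.1500 × log₂(0.1500) = 0.4105
  p(2,2)=1/20: -0.0500 × log₂(0.0500) = 0.2161
H(X,Y) = 3.0710 bits


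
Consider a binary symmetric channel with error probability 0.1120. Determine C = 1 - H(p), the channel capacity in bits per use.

For BSC with error probability p:
C = 1 - H(p) where H(p) is binary entropy
H(0.1120) = -0.1120 × log₂(0.1120) - 0.8880 × log₂(0.8880)
H(p) = 0.5059
C = 1 - 0.5059 = 0.4941 bits/use


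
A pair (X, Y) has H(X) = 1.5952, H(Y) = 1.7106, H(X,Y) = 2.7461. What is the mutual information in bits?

I(X;Y) = H(X) + H(Y) - H(X,Y)
I(X;Y) = 1.5952 + 1.7106 - 2.7461 = 0.5597 bits


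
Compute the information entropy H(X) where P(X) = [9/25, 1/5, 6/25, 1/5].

H(X) = -Σ p(x) log₂ p(x)
  -9/25 × log₂(9/25) = 0.5306
  -1/5 × log₂(1/5) = 0.4644
  -6/25 × log₂(6/25) = 0.4941
  -1/5 × log₂(1/5) = 0.4644
H(X) = 1.9535 bits


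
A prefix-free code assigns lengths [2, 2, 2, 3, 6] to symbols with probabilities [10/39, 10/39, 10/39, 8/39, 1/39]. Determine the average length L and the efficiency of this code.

Average length L = Σ p_i × l_i = 2.3077 bits
Entropy H = 2.1147 bits
Efficiency η = H/L × 100% = 91.64%


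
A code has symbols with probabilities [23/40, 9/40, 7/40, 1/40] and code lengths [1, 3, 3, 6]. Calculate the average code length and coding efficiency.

Average length L = Σ p_i × l_i = 1.9250 bits
Entropy H = 1.5164 bits
Efficiency η = H/L × 100% = 78.77%


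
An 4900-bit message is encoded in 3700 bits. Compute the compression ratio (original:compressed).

Compression ratio = Original / Compressed
= 4900 / 3700 = 1.32:1


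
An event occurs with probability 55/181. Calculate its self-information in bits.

Information content I(x) = -log₂(p(x))
I = -log₂(55/181) = -log₂(0.3039)
I = 1.7185 bits


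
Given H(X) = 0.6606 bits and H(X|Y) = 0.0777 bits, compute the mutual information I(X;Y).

I(X;Y) = H(X) - H(X|Y)
I(X;Y) = 0.6606 - 0.0777 = 0.5829 bits


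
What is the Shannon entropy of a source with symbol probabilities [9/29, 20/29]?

H(X) = -Σ p(x) log₂ p(x)
  -9/29 × log₂(9/29) = 0.5239
  -20/29 × log₂(20/29) = 0.3697
H(X) = 0.8936 bits


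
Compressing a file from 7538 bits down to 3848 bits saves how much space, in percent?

Space savings = (1 - Compressed/Original) × 100%
= (1 - 3848/7538) × 100%
= 48.95%


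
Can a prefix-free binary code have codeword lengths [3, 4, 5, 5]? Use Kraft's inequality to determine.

Kraft inequality: Σ 2^(-l_i) ≤ 1 for prefix-free code
Calculating: 2^(-3) + 2^(-4) + 2^(-5) + 2^(-5)
= 0.125 + 0.0625 + 0.03125 + 0.03125
= 0.2500
Since 0.2500 ≤ 1, prefix-free code exists


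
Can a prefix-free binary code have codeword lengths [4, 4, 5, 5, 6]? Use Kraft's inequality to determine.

Kraft inequality: Σ 2^(-l_i) ≤ 1 for prefix-free code
Calculating: 2^(-4) + 2^(-4) + 2^(-5) + 2^(-5) + 2^(-6)
= 0.0625 + 0.0625 + 0.03125 + 0.03125 + 0.015625
= 0.2031
Since 0.2031 ≤ 1, prefix-free code exists


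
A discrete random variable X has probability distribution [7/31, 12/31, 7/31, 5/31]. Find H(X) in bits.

H(X) = -Σ p(x) log₂ p(x)
  -7/31 × log₂(7/31) = 0.4848
  -12/31 × log₂(12/31) = 0.5300
  -7/31 × log₂(7/31) = 0.4848
  -5/31 × log₂(5/31) = 0.4246
H(X) = 1.9241 bits


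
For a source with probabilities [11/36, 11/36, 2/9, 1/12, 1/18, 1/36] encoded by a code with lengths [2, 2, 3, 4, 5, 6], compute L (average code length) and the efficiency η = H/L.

Average length L = Σ p_i × l_i = 2.6667 bits
Entropy H = 2.2015 bits
Efficiency η = H/L × 100% = 82.56%


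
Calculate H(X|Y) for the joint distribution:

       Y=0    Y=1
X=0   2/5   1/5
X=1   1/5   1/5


H(X|Y) = Σ_y p(y) H(X|Y=y)
  p(Y=0) = 3/5, H(X|Y=0) = 0.9183
  p(Y=1) = 2/5, H(X|Y=1) = 1.0000
H(X|Y) = 0.6000×0.9183 + 0.4000×1.0000 = 0.9510 bits


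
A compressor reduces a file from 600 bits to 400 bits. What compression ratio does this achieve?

Compression ratio = Original / Compressed
= 600 / 400 = 1.50:1


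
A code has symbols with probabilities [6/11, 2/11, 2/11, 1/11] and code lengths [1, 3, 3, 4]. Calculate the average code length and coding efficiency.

Average length L = Σ p_i × l_i = 2.0000 bits
Entropy H = 1.6858 bits
Efficiency η = H/L × 100% = 84.29%


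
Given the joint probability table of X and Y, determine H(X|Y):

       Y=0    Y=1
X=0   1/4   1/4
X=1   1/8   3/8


H(X|Y) = Σ_y p(y) H(X|Y=y)
  p(Y=0) = 3/8, H(X|Y=0) = 0.9183
  p(Y=1) = 5/8, H(X|Y=1) = 0.9710
H(X|Y) = 0.3750×0.9183 + 0.6250×0.9710 = 0.9512 bits


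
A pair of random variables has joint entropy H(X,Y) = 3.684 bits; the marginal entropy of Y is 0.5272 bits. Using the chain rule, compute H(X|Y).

Chain rule: H(X,Y) = H(X|Y) + H(Y)
H(X|Y) = H(X,Y) - H(Y) = 3.684 - 0.5272 = 3.1568 bits


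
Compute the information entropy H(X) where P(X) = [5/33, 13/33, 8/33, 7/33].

H(X) = -Σ p(x) log₂ p(x)
  -5/33 × log₂(5/33) = 0.4125
  -13/33 × log₂(13/33) = 0.5294
  -8/33 × log₂(8/33) = 0.4956
  -7/33 × log₂(7/33) = 0.4745
H(X) = 1.9121 bits


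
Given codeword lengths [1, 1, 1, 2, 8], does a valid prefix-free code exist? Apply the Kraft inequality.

Kraft inequality: Σ 2^(-l_i) ≤ 1 for prefix-free code
Calculating: 2^(-1) + 2^(-1) + 2^(-1) + 2^(-2) + 2^(-8)
= 0.5 + 0.5 + 0.5 + 0.25 + 0.00390625
= 1.7539
Since 1.7539 > 1, prefix-free code does not exist


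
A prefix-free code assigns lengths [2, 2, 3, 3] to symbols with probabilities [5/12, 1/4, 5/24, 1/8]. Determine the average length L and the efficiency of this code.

Average length L = Σ p_i × l_i = 2.3333 bits
Entropy H = 1.8727 bits
Efficiency η = H/L × 100% = 80.26%


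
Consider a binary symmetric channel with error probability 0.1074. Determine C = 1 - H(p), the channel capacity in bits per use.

For BSC with error probability p:
C = 1 - H(p) where H(p) is binary entropy
H(0.1074) = -0.1074 × log₂(0.1074) - 0.8926 × log₂(0.8926)
H(p) = 0.4920
C = 1 - 0.4920 = 0.5080 bits/use


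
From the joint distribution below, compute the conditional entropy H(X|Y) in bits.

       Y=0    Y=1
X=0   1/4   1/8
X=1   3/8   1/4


H(X|Y) = Σ_y p(y) H(X|Y=y)
  p(Y=0) = 5/8, H(X|Y=0) = 0.9710
  p(Y=1) = 3/8, H(X|Y=1) = 0.9183
H(X|Y) = 0.6250×0.9710 + 0.3750×0.9183 = 0.9512 bits


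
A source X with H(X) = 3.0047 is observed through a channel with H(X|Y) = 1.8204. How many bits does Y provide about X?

I(X;Y) = H(X) - H(X|Y)
I(X;Y) = 3.0047 - 1.8204 = 1.1843 bits


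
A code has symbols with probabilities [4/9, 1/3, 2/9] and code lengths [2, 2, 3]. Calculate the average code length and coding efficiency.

Average length L = Σ p_i × l_i = 2.2222 bits
Entropy H = 1.5305 bits
Efficiency η = H/L × 100% = 68.87%


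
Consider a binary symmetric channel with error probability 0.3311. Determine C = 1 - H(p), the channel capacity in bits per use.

For BSC with error probability p:
C = 1 - H(p) where H(p) is binary entropy
H(0.3311) = -0.3311 × log₂(0.3311) - 0.6689 × log₂(0.6689)
H(p) = 0.9160
C = 1 - 0.9160 = 0.0840 bits/use


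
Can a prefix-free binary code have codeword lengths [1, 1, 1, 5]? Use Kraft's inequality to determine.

Kraft inequality: Σ 2^(-l_i) ≤ 1 for prefix-free code
Calculating: 2^(-1) + 2^(-1) + 2^(-1) + 2^(-5)
= 0.5 + 0.5 + 0.5 + 0.03125
= 1.5312
Since 1.5312 > 1, prefix-free code does not exist


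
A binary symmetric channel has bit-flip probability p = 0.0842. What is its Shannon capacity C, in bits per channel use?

For BSC with error probability p:
C = 1 - H(p) where H(p) is binary entropy
H(0.0842) = -0.0842 × log₂(0.0842) - 0.9158 × log₂(0.9158)
H(p) = 0.4168
C = 1 - 0.4168 = 0.5832 bits/use


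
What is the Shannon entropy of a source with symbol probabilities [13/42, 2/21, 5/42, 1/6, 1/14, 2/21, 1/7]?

H(X) = -Σ p(x) log₂ p(x)
  -13/42 × log₂(13/42) = 0.5237
  -2/21 × log₂(2/21) = 0.3231
  -5/42 × log₂(5/42) = 0.3655
  -1/6 × log₂(1/6) = 0.4308
  -1/14 × log₂(1/14) = 0.2720
  -2/21 × log₂(2/21) = 0.3231
  -1/7 × log₂(1/7) = 0.4011
H(X) = 2.6392 bits


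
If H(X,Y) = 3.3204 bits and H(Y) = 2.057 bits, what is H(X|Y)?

Chain rule: H(X,Y) = H(X|Y) + H(Y)
H(X|Y) = H(X,Y) - H(Y) = 3.3204 - 2.057 = 1.2634 bits


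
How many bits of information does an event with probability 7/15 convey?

Information content I(x) = -log₂(p(x))
I = -log₂(7/15) = -log₂(0.4667)
I = 1.0995 bits


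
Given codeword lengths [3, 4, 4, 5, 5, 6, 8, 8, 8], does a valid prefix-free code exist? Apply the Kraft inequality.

Kraft inequality: Σ 2^(-l_i) ≤ 1 for prefix-free code
Calculating: 2^(-3) + 2^(-4) + 2^(-4) + 2^(-5) + 2^(-5) + 2^(-6) + 2^(-8) + 2^(-8) + 2^(-8)
= 0.125 + 0.0625 + 0.0625 + 0.03125 + 0.03125 + 0.015625 + 0.00390625 + 0.00390625 + 0.00390625
= 0.3398
Since 0.3398 ≤ 1, prefix-free code exists


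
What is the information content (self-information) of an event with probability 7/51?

Information content I(x) = -log₂(p(x))
I = -log₂(7/51) = -log₂(0.1373)
I = 2.8651 bits


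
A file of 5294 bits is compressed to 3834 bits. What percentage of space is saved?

Space savings = (1 - Compressed/Original) × 100%
= (1 - 3834/5294) × 100%
= 27.58%


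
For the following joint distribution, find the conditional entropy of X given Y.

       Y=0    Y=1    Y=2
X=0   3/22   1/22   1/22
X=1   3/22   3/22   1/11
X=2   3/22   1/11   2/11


H(X|Y) = Σ_y p(y) H(X|Y=y)
  p(Y=0) = 9/22, H(X|Y=0) = 1.5850
  p(Y=1) = 3/11, H(X|Y=1) = 1.4591
  p(Y=2) = 7/22, H(X|Y=2) = 1.3788
H(X|Y) = 0.4091×1.5850 + 0.2727×1.4591 + 0.3182×1.3788 = 1.4850 bits


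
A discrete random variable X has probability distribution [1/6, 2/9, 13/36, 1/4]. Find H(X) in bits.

H(X) = -Σ p(x) log₂ p(x)
  -1/6 × log₂(1/6) = 0.4308
  -2/9 × log₂(2/9) = 0.4822
  -13/36 × log₂(13/36) = 0.5306
  -1/4 × log₂(1/4) = 0.5000
H(X) = 1.9437 bits


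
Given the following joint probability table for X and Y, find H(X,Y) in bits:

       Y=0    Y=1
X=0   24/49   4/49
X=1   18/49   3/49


H(X,Y) = -Σ p(x,y) log₂ p(x,y)
  p(0,0)=24/49: -0.4898 × log₂(0.4898) = 0.5044
  p(0,1)=4/49: -0.0816 × log₂(0.0816) = 0.2951
  p(1,0)=18/49: -0.3673 × log₂(0.3673) = 0.5307
  p(1,1)=3/49: -0.0612 × log₂(0.0612) = 0.2467
H(X,Y) = 1.5769 bits


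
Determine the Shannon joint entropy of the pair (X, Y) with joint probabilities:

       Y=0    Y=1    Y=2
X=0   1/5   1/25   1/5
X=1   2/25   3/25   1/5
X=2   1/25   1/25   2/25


H(X,Y) = -Σ p(x,y) log₂ p(x,y)
  p(0,0)=1/5: -0.2000 × log₂(0.2000) = 0.4644
  p(0,1)=1/25: -0.0400 × log₂(0.0400) = 0.1858
  p(0,2)=1/5: -0.2000 × log₂(0.2000) = 0.4644
  p(1,0)=2/25: -0.0800 × log₂(0.0800) = 0.2915
  p(1,1)=3/25: -0.1200 × log₂(0.1200) = 0.3671
  p(1,2)=1/5: -0.2000 × log₂(0.2000) = 0.4644
  p(2,0)=1/25: -0.0400 × log₂(0.0400) = 0.1858
  p(2,1)=1/25: -0.0400 × log₂(0.0400) = 0.1858
  p(2,2)=2/25: -0.0800 × log₂(0.0800) = 0.2915
H(X,Y) = 2.9005 bits


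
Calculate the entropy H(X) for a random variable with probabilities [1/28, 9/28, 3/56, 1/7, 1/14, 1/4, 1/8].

H(X) = -Σ p(x) log₂ p(x)
  -1/28 × log₂(1/28) = 0.1717
  -9/28 × log₂(9/28) = 0.5263
  -3/56 × log₂(3/56) = 0.2262
  -1/7 × log₂(1/7) = 0.4011
  -1/14 × log₂(1/14) = 0.2720
  -1/4 × log₂(1/4) = 0.5000
  -1/8 × log₂(1/8) = 0.3750
H(X) = 2.4722 bits


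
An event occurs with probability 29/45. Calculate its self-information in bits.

Information content I(x) = -log₂(p(x))
I = -log₂(29/45) = -log₂(0.6444)
I = 0.6339 bits


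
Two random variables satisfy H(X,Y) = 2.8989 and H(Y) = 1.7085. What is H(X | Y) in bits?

Chain rule: H(X,Y) = H(X|Y) + H(Y)
H(X|Y) = H(X,Y) - H(Y) = 2.8989 - 1.7085 = 1.1904 bits


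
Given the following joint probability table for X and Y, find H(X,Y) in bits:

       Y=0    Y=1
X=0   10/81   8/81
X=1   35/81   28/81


H(X,Y) = -Σ p(x,y) log₂ p(x,y)
  p(0,0)=10/81: -0.1235 × log₂(0.1235) = 0.3726
  p(0,1)=8/81: -0.0988 × log₂(0.0988) = 0.3299
  p(1,0)=35/81: -0.4321 × log₂(0.4321) = 0.5231
  p(1,1)=28/81: -0.3457 × log₂(0.3457) = 0.5298
H(X,Y) = 1.7553 bits


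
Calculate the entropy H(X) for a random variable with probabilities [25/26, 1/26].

H(X) = -Σ p(x) log₂ p(x)
  -25/26 × log₂(25/26) = 0.0544
  -1/26 × log₂(1/26) = 0.1808
H(X) = 0.2352 bits


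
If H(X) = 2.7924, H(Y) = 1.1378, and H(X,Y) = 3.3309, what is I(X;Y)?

I(X;Y) = H(X) + H(Y) - H(X,Y)
I(X;Y) = 2.7924 + 1.1378 - 3.3309 = 0.5993 bits


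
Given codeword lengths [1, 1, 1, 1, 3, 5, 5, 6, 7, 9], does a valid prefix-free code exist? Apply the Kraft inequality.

Kraft inequality: Σ 2^(-l_i) ≤ 1 for prefix-free code
Calculating: 2^(-1) + 2^(-1) + 2^(-1) + 2^(-1) + 2^(-3) + 2^(-5) + 2^(-5) + 2^(-6) + 2^(-7) + 2^(-9)
= 0.5 + 0.5 + 0.5 + 0.5 + 0.125 + 0.03125 + 0.03125 + 0.015625 + 0.0078125 + 0.001953125
= 2.2129
Since 2.2129 > 1, prefix-free code does not exist


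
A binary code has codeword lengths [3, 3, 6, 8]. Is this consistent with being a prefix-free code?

Kraft inequality: Σ 2^(-l_i) ≤ 1 for prefix-free code
Calculating: 2^(-3) + 2^(-3) + 2^(-6) + 2^(-8)
= 0.125 + 0.125 + 0.015625 + 0.00390625
= 0.2695
Since 0.2695 ≤ 1, prefix-free code exists


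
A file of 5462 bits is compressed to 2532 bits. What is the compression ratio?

Compression ratio = Original / Compressed
= 5462 / 2532 = 2.16:1


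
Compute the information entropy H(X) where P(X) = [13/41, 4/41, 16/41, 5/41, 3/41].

H(X) = -Σ p(x) log₂ p(x)
  -13/41 × log₂(13/41) = 0.5254
  -4/41 × log₂(4/41) = 0.3276
  -16/41 × log₂(16/41) = 0.5298
  -5/41 × log₂(5/41) = 0.3702
  -3/41 × log₂(3/41) = 0.2760
H(X) = 2.0290 bits


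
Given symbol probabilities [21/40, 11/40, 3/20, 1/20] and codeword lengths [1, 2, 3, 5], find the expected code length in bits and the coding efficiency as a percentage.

Average length L = Σ p_i × l_i = 1.7750 bits
Entropy H = 1.6269 bits
Efficiency η = H/L × 100% = 91.65%


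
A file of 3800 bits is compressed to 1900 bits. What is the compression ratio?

Compression ratio = Original / Compressed
= 3800 / 1900 = 2.00:1


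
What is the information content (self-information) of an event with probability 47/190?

Information content I(x) = -log₂(p(x))
I = -log₂(47/190) = -log₂(0.2474)
I = 2.0153 bits


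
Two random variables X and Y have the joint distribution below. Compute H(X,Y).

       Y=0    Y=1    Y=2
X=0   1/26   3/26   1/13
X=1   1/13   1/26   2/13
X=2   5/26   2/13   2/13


H(X,Y) = -Σ p(x,y) log₂ p(x,y)
  p(0,0)=1/26: -0.0385 × log₂(0.0385) = 0.1808
  p(0,1)=3/26: -0.1154 × log₂(0.1154) = 0.3595
  p(0,2)=1/13: -0.0769 × log₂(0.0769) = 0.2846
  p(1,0)=1/13: -0.0769 × log₂(0.0769) = 0.2846
  p(1,1)=1/26: -0.0385 × log₂(0.0385) = 0.1808
  p(1,2)=2/13: -0.1538 × log₂(0.1538) = 0.4155
  p(2,0)=5/26: -0.1923 × log₂(0.1923) = 0.4574
  p(2,1)=2/13: -0.1538 × log₂(0.1538) = 0.4155
  p(2,2)=2/13: -0.1538 × log₂(0.1538) = 0.4155
H(X,Y) = 2.9941 bits


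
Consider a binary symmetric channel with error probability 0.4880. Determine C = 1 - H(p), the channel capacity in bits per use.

For BSC with error probability p:
C = 1 - H(p) where H(p) is binary entropy
H(0.4880) = -0.4880 × log₂(0.4880) - 0.5120 × log₂(0.5120)
H(p) = 0.9996
C = 1 - 0.9996 = 0.0004 bits/use


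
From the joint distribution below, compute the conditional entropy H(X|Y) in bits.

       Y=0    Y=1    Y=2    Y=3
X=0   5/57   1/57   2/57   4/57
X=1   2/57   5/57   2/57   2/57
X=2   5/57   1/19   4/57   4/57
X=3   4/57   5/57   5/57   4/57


H(X|Y) = Σ_y p(y) H(X|Y=y)
  p(Y=0) = 16/57, H(X|Y=0) = 1.9238
  p(Y=1) = 14/57, H(X|Y=1) = 1.8092
  p(Y=2) = 13/57, H(X|Y=2) = 1.8843
  p(Y=3) = 14/57, H(X|Y=3) = 1.9502
H(X|Y) = 0.2807×1.9238 + 0.2456×1.8092 + 0.2281×1.8843 + 0.2456×1.9502 = 1.8931 bits


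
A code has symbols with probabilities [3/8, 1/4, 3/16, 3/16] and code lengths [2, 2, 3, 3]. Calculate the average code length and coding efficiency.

Average length L = Σ p_i × l_i = 2.3750 bits
Entropy H = 1.9363 bits
Efficiency η = H/L × 100% = 81.53%


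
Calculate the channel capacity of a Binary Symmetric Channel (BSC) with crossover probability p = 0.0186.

For BSC with error probability p:
C = 1 - H(p) where H(p) is binary entropy
H(0.0186) = -0.0186 × log₂(0.0186) - 0.9814 × log₂(0.9814)
H(p) = 0.1335
C = 1 - 0.1335 = 0.8665 bits/use


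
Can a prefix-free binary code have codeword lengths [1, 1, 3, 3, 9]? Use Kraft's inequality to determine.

Kraft inequality: Σ 2^(-l_i) ≤ 1 for prefix-free code
Calculating: 2^(-1) + 2^(-1) + 2^(-3) + 2^(-3) + 2^(-9)
= 0.5 + 0.5 + 0.125 + 0.125 + 0.001953125
= 1.2520
Since 1.2520 > 1, prefix-free code does not exist


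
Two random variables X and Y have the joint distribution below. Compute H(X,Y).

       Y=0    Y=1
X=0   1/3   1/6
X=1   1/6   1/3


H(X,Y) = -Σ p(x,y) log₂ p(x,y)
  p(0,0)=1/3: -0.3333 × log₂(0.3333) = 0.5283
  p(0,1)=1/6: -0.1667 × log₂(0.1667) = 0.4308
  p(1,0)=1/6: -0.1667 × log₂(0.1667) = 0.4308
  p(1,1)=1/3: -0.3333 × log₂(0.3333) = 0.5283
H(X,Y) = 1.9183 bits


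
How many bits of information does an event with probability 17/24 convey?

Information content I(x) = -log₂(p(x))
I = -log₂(17/24) = -log₂(0.7083)
I = 0.4975 bits


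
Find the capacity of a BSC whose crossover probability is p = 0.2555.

For BSC with error probability p:
C = 1 - H(p) where H(p) is binary entropy
H(0.2555) = -0.2555 × log₂(0.2555) - 0.7445 × log₂(0.7445)
H(p) = 0.8199
C = 1 - 0.8199 = 0.1801 bits/use


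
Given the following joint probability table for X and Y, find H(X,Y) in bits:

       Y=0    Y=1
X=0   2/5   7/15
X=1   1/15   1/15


H(X,Y) = -Σ p(x,y) log₂ p(x,y)
  p(0,0)=2/5: -0.4000 × log₂(0.4000) = 0.5288
  p(0,1)=7/15: -0.4667 × log₂(0.4667) = 0.5131
  p(1,0)=1/15: -0.0667 × log₂(0.0667) = 0.2605
  p(1,1)=1/15: -0.0667 × log₂(0.0667) = 0.2605
H(X,Y) = 1.5628 bits


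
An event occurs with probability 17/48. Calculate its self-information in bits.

Information content I(x) = -log₂(p(x))
I = -log₂(17/48) = -log₂(0.3542)
I = 1.4975 bits


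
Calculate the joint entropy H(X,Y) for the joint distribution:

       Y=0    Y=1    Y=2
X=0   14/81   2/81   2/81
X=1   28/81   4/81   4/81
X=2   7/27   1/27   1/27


H(X,Y) = -Σ p(x,y) log₂ p(x,y)
  p(0,0)=14/81: -0.1728 × log₂(0.1728) = 0.4377
  p(0,1)=2/81: -0.0247 × log₂(0.0247) = 0.1318
  p(0,2)=2/81: -0.0247 × log₂(0.0247) = 0.1318
  p(1,0)=28/81: -0.3457 × log₂(0.3457) = 0.5298
  p(1,1)=4/81: -0.0494 × log₂(0.0494) = 0.2143
  p(1,2)=4/81: -0.0494 × log₂(0.0494) = 0.2143
  p(2,0)=7/27: -0.2593 × log₂(0.2593) = 0.5049
  p(2,1)=1/27: -0.0370 × log₂(0.0370) = 0.1761
  p(2,2)=1/27: -0.0370 × log₂(0.0370) = 0.1761
H(X,Y) = 2.5169 bits


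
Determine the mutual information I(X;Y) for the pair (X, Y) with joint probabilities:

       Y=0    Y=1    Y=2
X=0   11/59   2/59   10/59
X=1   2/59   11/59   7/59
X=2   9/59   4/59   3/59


H(X) = 1.5694, H(Y) = 1.5770, H(X,Y) = 2.9290
I(X;Y) = H(X) + H(Y) - H(X,Y) = 0.2174 bits
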